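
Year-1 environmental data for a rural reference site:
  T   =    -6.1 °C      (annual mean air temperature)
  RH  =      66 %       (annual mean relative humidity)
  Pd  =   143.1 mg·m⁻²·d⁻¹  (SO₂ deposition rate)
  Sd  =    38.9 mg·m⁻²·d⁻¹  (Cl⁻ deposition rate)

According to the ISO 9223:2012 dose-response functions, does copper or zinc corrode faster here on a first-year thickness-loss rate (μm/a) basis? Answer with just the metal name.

zinc

copper: f(T) = +0.126·(T−10) [T≤10 °C] = -2.0286
  SO₂ term: 0.0053·143.1^0.26·exp(0.059·66-2.0286) = 0.1244
  Cl⁻ term: 0.01025·38.9^0.27·exp(0.036·66+0.049·-6.1) = 0.2198
  r_corr = 0.1244 + 0.2198 = 0.3442 μm/a
zinc: temperature factor f = +0.038·(-16.1) = -0.6118
  Pd branch = 0.0129·Pd^0.44·e^(0.046·RH+f) = 1.294 μm/a
  Cl⁻ term: 0.0175·38.9^0.57·exp(0.008·66+0.085·-6.1) = 0.1424
  sum: 1.294 + 0.1424 → r_corr = 1.436 μm/a
Ordering by μm/a: zinc (1.44) > copper (0.344)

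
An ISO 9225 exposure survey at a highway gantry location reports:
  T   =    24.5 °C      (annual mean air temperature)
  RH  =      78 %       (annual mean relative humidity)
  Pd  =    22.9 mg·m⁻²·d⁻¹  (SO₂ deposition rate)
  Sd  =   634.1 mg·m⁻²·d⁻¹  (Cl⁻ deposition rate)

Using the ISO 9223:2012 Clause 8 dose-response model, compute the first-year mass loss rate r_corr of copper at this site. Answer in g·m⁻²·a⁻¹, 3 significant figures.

r_corr = 32.2 g·m⁻²·a⁻¹

copper: f(T) = -0.080·(T−10) [T>10 °C] = -1.1600
  SO₂ term: 0.0053·22.9^0.26·exp(0.059·78-1.1600) = 0.3738
  Sd branch = 0.01025·Sd^0.27·e^(0.036·RH+0.049·T) = 3.222 μm/a
  sum: 0.3738 + 3.222 → r_corr = 3.596 μm/a
Convert to mass loss: 3.596 μm/a × 8.96 g/cm³ = 32.22 g·m⁻²·a⁻¹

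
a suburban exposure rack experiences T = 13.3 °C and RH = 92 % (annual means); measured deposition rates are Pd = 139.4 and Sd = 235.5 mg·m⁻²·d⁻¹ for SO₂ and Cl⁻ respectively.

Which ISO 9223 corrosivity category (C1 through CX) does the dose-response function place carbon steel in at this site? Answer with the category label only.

CX

carbon steel: f(T) = -0.054·(T−10) [T>10 °C] = -0.1782
  sulphur-dioxide contribution → 121.5 μm/a
  chloride contribution → 106.9 μm/a
  ⇒ r_corr(carbon steel) = 228.4 μm/a
ISO 9223 Table 2 (carbon steel): 200 < 228 ≤ 700 μm/a ⇒ CX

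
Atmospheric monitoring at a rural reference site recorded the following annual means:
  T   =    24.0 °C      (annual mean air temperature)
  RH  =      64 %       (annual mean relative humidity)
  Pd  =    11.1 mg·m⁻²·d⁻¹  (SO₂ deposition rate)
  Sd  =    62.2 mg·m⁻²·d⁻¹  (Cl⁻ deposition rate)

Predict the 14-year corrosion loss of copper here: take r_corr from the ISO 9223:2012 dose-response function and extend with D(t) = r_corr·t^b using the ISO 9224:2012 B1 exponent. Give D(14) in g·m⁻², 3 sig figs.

D(14) = 60.2 g·m⁻²

copper: temperature factor f = -0.080·(14.0) = -1.1200
  sulphur-dioxide contribution → 0.1411 μm/a
  chloride contribution → 1.015 μm/a
  total first-year rate 1.156 μm/a
Long-term exponent b (ISO 9224 Table 2, B1) = 0.667
  D(14) = 1.156 × 14^0.667 = 1.156 × 5.814 = 6.72 μm
  Mass loss = 6.72 μm × 8.96 g/cm³ = 60.22 g·m⁻²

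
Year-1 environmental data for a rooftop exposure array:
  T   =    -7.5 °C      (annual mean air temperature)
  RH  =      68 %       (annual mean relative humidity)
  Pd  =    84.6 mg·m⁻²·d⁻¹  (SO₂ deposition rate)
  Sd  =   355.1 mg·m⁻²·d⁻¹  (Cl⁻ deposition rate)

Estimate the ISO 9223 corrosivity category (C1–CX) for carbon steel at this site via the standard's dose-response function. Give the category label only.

carbon steel: temperature factor f = +0.150·(-17.5) = -2.6250
  Pd branch = 1.77·Pd^0.52·e^(0.02·RH+f) = 5.021 μm/a
  Cl⁻ term: 0.102·355.1^0.62·exp(0.033·68+0.04·-7.5) = 27.17
  r_corr = 5.021 + 27.17 = 32.19 μm/a
ISO 9223 Table 2 (carbon steel): 25 < 32.2 ≤ 50 μm/a ⇒ C3

C3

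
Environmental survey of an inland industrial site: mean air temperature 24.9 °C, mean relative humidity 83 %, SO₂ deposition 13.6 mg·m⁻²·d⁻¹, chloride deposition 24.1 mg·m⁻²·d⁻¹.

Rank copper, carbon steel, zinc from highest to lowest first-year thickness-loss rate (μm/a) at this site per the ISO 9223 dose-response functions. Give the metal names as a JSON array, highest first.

copper: T>10 °C ⇒ hinge -0.080·(24.9−10) = -1.1920
  Pd branch = 0.0053·Pd^0.26·e^(0.059·RH+f) = 0.4247 μm/a
  Cl⁻ term: 0.01025·24.1^0.27·exp(0.036·83+0.049·24.9) = 1.627
  r_corr = 0.4247 + 1.627 = 2.052 μm/a
carbon steel: T>10 °C ⇒ hinge -0.054·(24.9−10) = -0.8046
  SO₂ term: 1.77·13.6^0.52·exp(0.02·83-0.8046) = 16.18
  Cl⁻ term: 0.102·24.1^0.62·exp(0.033·83+0.04·24.9) = 30.73
  r_corr = 16.18 + 30.73 = 46.91 μm/a
zinc: T>10 °C ⇒ hinge -0.071·(24.9−10) = -1.0579
  SO₂ term: 0.0129·13.6^0.44·exp(0.046·83-1.0579) = 0.6428
  Cl⁻ term: 0.0175·24.1^0.57·exp(0.008·83+0.085·24.9) = 1.731
  r_corr = 0.6428 + 1.731 = 2.374 μm/a
Ordering by μm/a: carbon steel (46.9) > zinc (2.37) > copper (2.05)

["carbon steel", "zinc", "copper"]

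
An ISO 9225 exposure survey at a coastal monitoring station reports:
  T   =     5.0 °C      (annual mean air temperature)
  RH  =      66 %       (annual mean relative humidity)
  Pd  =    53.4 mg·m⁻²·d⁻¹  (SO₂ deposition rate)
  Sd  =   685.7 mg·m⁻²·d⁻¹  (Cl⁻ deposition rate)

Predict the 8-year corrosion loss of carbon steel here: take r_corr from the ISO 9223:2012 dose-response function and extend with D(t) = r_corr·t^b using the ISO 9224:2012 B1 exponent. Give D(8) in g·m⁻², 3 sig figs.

D(8) = 2.05e+03 g·m⁻²

carbon steel: T≤10 °C ⇒ hinge +0.150·(5.0−10) = -0.7500
  SO₂ term: 1.77·53.4^0.52·exp(0.02·66-0.7500) = 24.77
  Sd branch = 0.102·Sd^0.62·e^(0.033·RH+0.04·T) = 63.06 μm/a
  sum: 24.77 + 63.06 → r_corr = 87.83 μm/a
ISO 9224: D(t) = r_corr · t^b with b = 0.523 (carbon steel, B1)
  D(8) = 87.83 × 8^0.523 = 87.83 × 2.967 = 260.6 μm
  Mass loss = 260.6 μm × 7.85 g/cm³ = 2046 g·m⁻²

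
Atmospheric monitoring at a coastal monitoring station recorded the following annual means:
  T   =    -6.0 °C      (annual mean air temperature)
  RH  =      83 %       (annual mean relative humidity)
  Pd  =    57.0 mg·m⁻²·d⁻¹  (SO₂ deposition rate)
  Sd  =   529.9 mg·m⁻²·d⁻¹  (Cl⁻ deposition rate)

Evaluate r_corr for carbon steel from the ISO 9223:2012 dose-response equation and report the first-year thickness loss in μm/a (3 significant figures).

r_corr = 67.6 μm/a

carbon steel: f(T) = +0.150·(T−10) [T≤10 °C] = -2.4000
  sulphur-dioxide contribution → 6.913 μm/a
  chloride contribution → 60.66 μm/a
  ⇒ r_corr(carbon steel) = 67.57 μm/a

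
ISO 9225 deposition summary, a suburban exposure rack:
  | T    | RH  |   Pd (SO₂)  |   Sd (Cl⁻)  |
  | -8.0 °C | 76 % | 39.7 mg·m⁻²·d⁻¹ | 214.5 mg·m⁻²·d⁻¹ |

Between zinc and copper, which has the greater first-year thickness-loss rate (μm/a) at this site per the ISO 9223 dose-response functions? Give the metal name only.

zinc

zinc: temperature factor f = +0.038·(-18.0) = -0.6840
  SO₂ term: 0.0129·39.7^0.44·exp(0.046·76-0.6840) = 1.085
  Sd branch = 0.0175·Sd^0.57·e^(0.008·RH+0.085·T) = 0.3473 μm/a
  sum: 1.085 + 0.3473 → r_corr = 1.432 μm/a
copper: temperature factor f = +0.126·(-18.0) = -2.2680
  Pd branch = 0.0053·Pd^0.26·e^(0.059·RH+f) = 0.1266 μm/a
  Cl⁻ term: 0.01025·214.5^0.27·exp(0.036·76+0.049·-8.0) = 0.4552
  r_corr = 0.1266 + 0.4552 = 0.5818 μm/a
Ordering by μm/a: zinc (1.43) > copper (0.582)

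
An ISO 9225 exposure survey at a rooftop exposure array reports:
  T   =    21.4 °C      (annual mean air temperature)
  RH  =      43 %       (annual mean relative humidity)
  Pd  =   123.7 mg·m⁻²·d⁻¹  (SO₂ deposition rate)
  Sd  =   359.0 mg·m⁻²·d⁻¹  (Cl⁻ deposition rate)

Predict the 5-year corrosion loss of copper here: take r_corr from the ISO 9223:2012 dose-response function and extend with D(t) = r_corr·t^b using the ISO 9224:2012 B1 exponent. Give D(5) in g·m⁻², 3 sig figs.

copper: temperature factor f = -0.080·(11.4) = -0.9120
  SO₂ term: 0.0053·123.7^0.26·exp(0.059·43-0.9120) = 0.09419
  Cl⁻ term: 0.01025·359.0^0.27·exp(0.036·43+0.049·21.4) = 0.6734
  sum: 0.09419 + 0.6734 → r_corr = 0.7676 μm/a
Power-law: D(5) = r_corr · 5^0.667
  D(5) = 0.7676 × 5^0.667 = 0.7676 × 2.926 = 2.246 μm
  Mass loss = 2.246 μm × 8.96 g/cm³ = 20.12 g·m⁻²

D(5) = 20.1 g·m⁻²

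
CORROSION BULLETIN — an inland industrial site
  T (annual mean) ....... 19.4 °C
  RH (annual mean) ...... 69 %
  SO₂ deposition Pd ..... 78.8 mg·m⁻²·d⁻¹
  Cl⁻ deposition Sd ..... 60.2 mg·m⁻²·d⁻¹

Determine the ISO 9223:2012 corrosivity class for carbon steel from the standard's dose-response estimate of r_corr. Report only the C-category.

C4

carbon steel: temperature factor f = -0.054·(9.4) = -0.5076
  Pd branch = 1.77·Pd^0.52·e^(0.02·RH+f) = 41.02 μm/a
  Cl⁻ term: 0.102·60.2^0.62·exp(0.033·69+0.04·19.4) = 27.41
  r_corr = 41.02 + 27.41 = 68.43 μm/a
Category bounds: 50…80 μm/a bracket r_corr ⇒ C4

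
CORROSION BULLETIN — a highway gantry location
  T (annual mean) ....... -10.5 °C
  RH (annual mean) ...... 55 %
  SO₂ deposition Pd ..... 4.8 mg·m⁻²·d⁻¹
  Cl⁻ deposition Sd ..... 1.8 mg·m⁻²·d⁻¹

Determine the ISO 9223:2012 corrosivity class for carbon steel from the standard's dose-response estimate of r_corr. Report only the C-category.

C1

carbon steel: temperature factor f = +0.150·(-20.5) = -3.0750
  SO₂ term: 1.77·4.8^0.52·exp(0.02·55-3.0750) = 0.5552
  Sd branch = 0.102·Sd^0.62·e^(0.033·RH+0.04·T) = 0.5925 μm/a
  sum: 0.5552 + 0.5925 → r_corr = 1.148 μm/a
Category bounds: 0…1.3 μm/a bracket r_corr ⇒ C1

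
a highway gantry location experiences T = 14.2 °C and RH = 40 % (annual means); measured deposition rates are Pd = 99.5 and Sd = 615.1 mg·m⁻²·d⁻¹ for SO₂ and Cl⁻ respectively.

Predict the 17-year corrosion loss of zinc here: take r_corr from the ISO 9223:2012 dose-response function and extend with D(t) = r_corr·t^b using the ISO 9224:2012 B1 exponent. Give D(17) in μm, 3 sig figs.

D(17) = 35.9 μm

zinc: f(T) = -0.071·(T−10) [T>10 °C] = -0.2982
  sulphur-dioxide contribution → 0.4563 μm/a
  chloride contribution → 3.133 μm/a
  total first-year rate 3.589 μm/a
Long-term exponent b (ISO 9224 Table 2, B1) = 0.813
  D(17) = 3.589 × 17^0.813 = 3.589 × 10.01 = 35.92 μm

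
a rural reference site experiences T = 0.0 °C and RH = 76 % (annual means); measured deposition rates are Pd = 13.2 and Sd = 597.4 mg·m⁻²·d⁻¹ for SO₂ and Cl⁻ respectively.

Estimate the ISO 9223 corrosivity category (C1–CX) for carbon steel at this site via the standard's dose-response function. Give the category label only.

carbon steel: T≤10 °C ⇒ hinge +0.150·(0.0−10) = -1.5000
  SO₂ term: 1.77·13.2^0.52·exp(0.02·76-1.5000) = 6.908
  Cl⁻ term: 0.102·597.4^0.62·exp(0.033·76+0.04·0.0) = 65.93
  r_corr = 6.908 + 65.93 = 72.84 μm/a
ISO 9223 Table 2 (carbon steel): 50 < 72.8 ≤ 80 μm/a ⇒ C4

C4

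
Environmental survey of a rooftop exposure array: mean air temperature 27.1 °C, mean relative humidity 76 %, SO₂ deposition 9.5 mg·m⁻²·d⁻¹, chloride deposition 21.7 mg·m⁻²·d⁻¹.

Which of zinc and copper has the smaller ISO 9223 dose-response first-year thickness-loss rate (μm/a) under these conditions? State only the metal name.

copper

zinc: T>10 °C ⇒ hinge -0.071·(27.1−10) = -1.2141
  sulphur-dioxide contribution → 0.3403 μm/a
  chloride contribution → 1.859 μm/a
  total first-year rate 2.199 μm/a
copper: T>10 °C ⇒ hinge -0.080·(27.1−10) = -1.3680
  sulphur-dioxide contribution → 0.2147 μm/a
  chloride contribution → 1.369 μm/a
  total first-year rate 1.584 μm/a
Ordering by μm/a: zinc (2.2) > copper (1.58)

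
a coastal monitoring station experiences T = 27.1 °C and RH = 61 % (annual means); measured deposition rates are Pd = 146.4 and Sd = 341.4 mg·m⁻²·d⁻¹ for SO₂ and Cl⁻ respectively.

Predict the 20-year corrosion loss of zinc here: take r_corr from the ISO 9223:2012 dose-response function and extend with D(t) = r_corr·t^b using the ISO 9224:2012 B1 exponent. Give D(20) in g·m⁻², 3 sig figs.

D(20) = 693 g·m⁻²

zinc: f(T) = -0.071·(T−10) [T>10 °C] = -1.2141
  Pd branch = 0.0129·Pd^0.44·e^(0.046·RH+f) = 0.5686 μm/a
  Sd branch = 0.0175·Sd^0.57·e^(0.008·RH+0.085·T) = 7.931 μm/a
  r_corr = 0.5686 + 7.931 = 8.5 μm/a
ISO 9224: D(t) = r_corr · t^b with b = 0.813 (zinc, B1)
  D(20) = 8.5 × 20^0.813 = 8.5 × 11.42 = 97.08 μm
  Mass loss = 97.08 μm × 7.14 g/cm³ = 693.2 g·m⁻²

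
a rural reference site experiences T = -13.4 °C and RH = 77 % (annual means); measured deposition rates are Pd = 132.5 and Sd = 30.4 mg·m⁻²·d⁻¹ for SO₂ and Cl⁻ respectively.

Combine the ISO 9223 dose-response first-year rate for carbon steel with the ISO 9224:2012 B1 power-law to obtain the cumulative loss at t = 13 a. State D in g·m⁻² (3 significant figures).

carbon steel: temperature factor f = +0.150·(-23.4) = -3.5100
  SO₂ term: 1.77·132.5^0.52·exp(0.02·77-3.5100) = 3.133
  Sd branch = 0.102·Sd^0.62·e^(0.033·RH+0.04·T) = 6.291 μm/a
  sum: 3.133 + 6.291 → r_corr = 9.424 μm/a
ISO 9224: D(t) = r_corr · t^b with b = 0.523 (carbon steel, B1)
  D(13) = 9.424 × 13^0.523 = 9.424 × 3.825 = 36.04 μm
  Mass loss = 36.04 μm × 7.85 g/cm³ = 283 g·m⁻²

D(13) = 283 g·m⁻²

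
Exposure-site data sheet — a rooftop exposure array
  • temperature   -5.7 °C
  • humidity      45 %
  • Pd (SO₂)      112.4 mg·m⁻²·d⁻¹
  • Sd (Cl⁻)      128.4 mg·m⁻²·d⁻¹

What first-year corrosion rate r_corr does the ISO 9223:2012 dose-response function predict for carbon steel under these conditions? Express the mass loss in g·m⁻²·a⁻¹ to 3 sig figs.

carbon steel: f(T) = +0.150·(T−10) [T≤10 °C] = -2.3550
  SO₂ term: 1.77·112.4^0.52·exp(0.02·45-2.3550) = 4.814
  Cl⁻ term: 0.102·128.4^0.62·exp(0.033·45+0.04·-5.7) = 7.275
  sum: 4.814 + 7.275 → r_corr = 12.09 μm/a
Convert to mass loss: 12.09 μm/a × 7.85 g/cm³ = 94.89 g·m⁻²·a⁻¹

r_corr = 94.9 g·m⁻²·a⁻¹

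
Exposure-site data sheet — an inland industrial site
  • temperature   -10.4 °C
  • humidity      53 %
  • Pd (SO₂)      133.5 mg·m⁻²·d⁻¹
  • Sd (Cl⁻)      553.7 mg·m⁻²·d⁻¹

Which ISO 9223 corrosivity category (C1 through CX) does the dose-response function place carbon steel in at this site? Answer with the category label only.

C2

carbon steel: f(T) = +0.150·(T−10) [T≤10 °C] = -3.0600
  SO₂ term: 1.77·133.5^0.52·exp(0.02·53-3.0600) = 3.052
  Cl⁻ term: 0.102·553.7^0.62·exp(0.033·53+0.04·-10.4) = 19.42
  sum: 3.052 + 19.42 → r_corr = 22.48 μm/a
Category bounds: 1.3…25 μm/a bracket r_corr ⇒ C2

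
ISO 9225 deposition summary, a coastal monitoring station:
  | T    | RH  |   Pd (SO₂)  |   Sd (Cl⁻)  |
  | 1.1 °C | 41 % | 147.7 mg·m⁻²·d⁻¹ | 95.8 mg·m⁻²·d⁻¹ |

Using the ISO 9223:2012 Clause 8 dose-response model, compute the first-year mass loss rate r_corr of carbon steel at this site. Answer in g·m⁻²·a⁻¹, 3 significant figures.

carbon steel: temperature factor f = +0.150·(-8.9) = -1.3350
  sulphur-dioxide contribution → 14.2 μm/a
  chloride contribution → 6.978 μm/a
  total first-year rate 21.18 μm/a
Convert to mass loss: 21.18 μm/a × 7.85 g/cm³ = 166.3 g·m⁻²·a⁻¹

r_corr = 166 g·m⁻²·a⁻¹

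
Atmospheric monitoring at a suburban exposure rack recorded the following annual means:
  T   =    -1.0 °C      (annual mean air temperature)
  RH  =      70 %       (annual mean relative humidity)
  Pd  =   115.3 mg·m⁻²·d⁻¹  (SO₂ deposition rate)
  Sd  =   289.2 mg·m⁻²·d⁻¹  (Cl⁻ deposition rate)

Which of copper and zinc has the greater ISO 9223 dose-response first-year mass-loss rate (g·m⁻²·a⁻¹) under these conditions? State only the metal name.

copper: f(T) = +0.126·(T−10) [T≤10 °C] = -1.3860
  sulphur-dioxide contribution → 0.2832 μm/a
  chloride contribution → 0.5603 μm/a
  ⇒ r_corr(copper) = 0.8434 μm/a
  mass loss = 0.8434 μm/a × 8.96 g/cm³ = 7.557 g·m⁻²·a⁻¹
zinc: T≤10 °C ⇒ hinge +0.038·(-1.0−10) = -0.4180
  sulphur-dioxide contribution → 1.717 μm/a
  chloride contribution → 0.7116 μm/a
  total first-year rate 2.428 μm/a
  mass loss = 2.428 μm/a × 7.14 g/cm³ = 17.34 g·m⁻²·a⁻¹
Ordering by g·m⁻²·a⁻¹: zinc (17.3) > copper (7.56)

zinc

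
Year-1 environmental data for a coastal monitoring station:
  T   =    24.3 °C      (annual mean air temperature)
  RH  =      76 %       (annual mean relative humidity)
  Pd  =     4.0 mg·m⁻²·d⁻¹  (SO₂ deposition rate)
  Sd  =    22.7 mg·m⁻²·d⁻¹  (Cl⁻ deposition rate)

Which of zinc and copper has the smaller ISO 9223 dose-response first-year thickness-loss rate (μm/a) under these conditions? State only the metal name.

copper

zinc: temperature factor f = -0.071·(14.3) = -1.0153
  sulphur-dioxide contribution → 0.2837 μm/a
  chloride contribution → 1.503 μm/a
  ⇒ r_corr(zinc) = 1.787 μm/a
copper: f(T) = -0.080·(T−10) [T>10 °C] = -1.1440
  sulphur-dioxide contribution → 0.2145 μm/a
  chloride contribution → 1.208 μm/a
  total first-year rate 1.423 μm/a
Ordering by μm/a: zinc (1.79) > copper (1.42)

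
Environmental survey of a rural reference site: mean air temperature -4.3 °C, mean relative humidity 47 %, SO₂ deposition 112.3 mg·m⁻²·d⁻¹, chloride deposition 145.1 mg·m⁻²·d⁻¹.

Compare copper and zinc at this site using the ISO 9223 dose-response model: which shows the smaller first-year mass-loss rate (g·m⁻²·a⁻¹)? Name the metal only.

copper: T≤10 °C ⇒ hinge +0.126·(-4.3−10) = -1.8018
  Pd branch = 0.0053·Pd^0.26·e^(0.059·RH+f) = 0.04777 μm/a
  Sd branch = 0.01025·Sd^0.27·e^(0.036·RH+0.049·T) = 0.1729 μm/a
  r_corr = 0.04777 + 0.1729 = 0.2206 μm/a
  mass loss = 0.2206 μm/a × 8.96 g/cm³ = 1.977 g·m⁻²·a⁻¹
zinc: T≤10 °C ⇒ hinge +0.038·(-4.3−10) = -0.5434
  SO₂ term: 0.0129·112.3^0.44·exp(0.046·47-0.5434) = 0.5196
  Sd branch = 0.0175·Sd^0.57·e^(0.008·RH+0.085·T) = 0.3018 μm/a
  r_corr = 0.5196 + 0.3018 = 0.8215 μm/a
  mass loss = 0.8215 μm/a × 7.14 g/cm³ = 5.865 g·m⁻²·a⁻¹
Ordering by g·m⁻²·a⁻¹: zinc (5.87) > copper (1.98)

copper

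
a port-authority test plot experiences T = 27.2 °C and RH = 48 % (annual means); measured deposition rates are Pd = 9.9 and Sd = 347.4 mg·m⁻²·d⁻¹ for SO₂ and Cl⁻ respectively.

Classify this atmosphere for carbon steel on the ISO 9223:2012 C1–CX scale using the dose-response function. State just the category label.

carbon steel: f(T) = -0.054·(T−10) [T>10 °C] = -0.9288
  Pd branch = 1.77·Pd^0.52·e^(0.02·RH+f) = 6.015 μm/a
  Cl⁻ term: 0.102·347.4^0.62·exp(0.033·48+0.04·27.2) = 55.51
  r_corr = 6.015 + 55.51 = 61.52 μm/a
Category bounds: 50…80 μm/a bracket r_corr ⇒ C4

C4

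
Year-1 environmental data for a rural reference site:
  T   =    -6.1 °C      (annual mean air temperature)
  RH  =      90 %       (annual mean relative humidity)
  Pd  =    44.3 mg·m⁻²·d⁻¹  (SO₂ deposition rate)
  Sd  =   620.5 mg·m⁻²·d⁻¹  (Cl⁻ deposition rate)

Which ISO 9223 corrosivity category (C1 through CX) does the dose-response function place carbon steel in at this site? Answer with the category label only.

C5

carbon steel: temperature factor f = +0.150·(-16.1) = -2.4150
  sulphur-dioxide contribution → 6.871 μm/a
  chloride contribution → 83.94 μm/a
  total first-year rate 90.81 μm/a
ISO 9223 Table 2 (carbon steel): 80 < 90.8 ≤ 200 μm/a ⇒ C5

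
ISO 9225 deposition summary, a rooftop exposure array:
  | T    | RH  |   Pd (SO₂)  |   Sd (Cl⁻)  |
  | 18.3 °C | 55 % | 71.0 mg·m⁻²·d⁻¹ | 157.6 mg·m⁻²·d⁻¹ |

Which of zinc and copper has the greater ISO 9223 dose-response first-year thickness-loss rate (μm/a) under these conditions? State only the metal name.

zinc: f(T) = -0.071·(T−10) [T>10 °C] = -0.5893
  Pd branch = 0.0129·Pd^0.44·e^(0.046·RH+f) = 0.5861 μm/a
  Cl⁻ term: 0.0175·157.6^0.57·exp(0.008·55+0.085·18.3) = 2.303
  r_corr = 0.5861 + 2.303 = 2.889 μm/a
copper: temperature factor f = -0.080·(8.3) = -0.6640
  Pd branch = 0.0053·Pd^0.26·e^(0.059·RH+f) = 0.2121 μm/a
  Cl⁻ term: 0.01025·157.6^0.27·exp(0.036·55+0.049·18.3) = 0.7135
  sum: 0.2121 + 0.7135 → r_corr = 0.9256 μm/a
Ordering by μm/a: zinc (2.89) > copper (0.926)

zinc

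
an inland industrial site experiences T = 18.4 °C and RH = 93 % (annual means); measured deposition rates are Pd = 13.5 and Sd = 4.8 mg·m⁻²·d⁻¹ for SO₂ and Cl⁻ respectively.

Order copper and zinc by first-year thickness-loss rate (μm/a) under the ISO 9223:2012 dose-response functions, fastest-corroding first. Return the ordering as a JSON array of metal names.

["copper", "zinc"]

copper: T>10 °C ⇒ hinge -0.080·(18.4−10) = -0.6720
  SO₂ term: 0.0053·13.5^0.26·exp(0.059·93-0.6720) = 1.286
  Sd branch = 0.01025·Sd^0.27·e^(0.036·RH+0.049·T) = 1.097 μm/a
  r_corr = 1.286 + 1.097 = 2.383 μm/a
zinc: f(T) = -0.071·(T−10) [T>10 °C] = -0.5964
  SO₂ term: 0.0129·13.5^0.44·exp(0.046·93-0.5964) = 1.61
  Cl⁻ term: 0.0175·4.8^0.57·exp(0.008·93+0.085·18.4) = 0.4302
  sum: 1.61 + 0.4302 → r_corr = 2.04 μm/a
Ordering by μm/a: copper (2.38) > zinc (2.04)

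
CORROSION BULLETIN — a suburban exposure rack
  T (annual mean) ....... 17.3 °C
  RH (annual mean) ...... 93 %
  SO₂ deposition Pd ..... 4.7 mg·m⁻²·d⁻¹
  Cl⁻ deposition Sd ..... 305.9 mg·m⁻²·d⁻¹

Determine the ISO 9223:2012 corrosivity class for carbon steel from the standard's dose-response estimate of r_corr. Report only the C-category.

C5

carbon steel: temperature factor f = -0.054·(7.3) = -0.3942
  Pd branch = 1.77·Pd^0.52·e^(0.02·RH+f) = 17.14 μm/a
  Sd branch = 0.102·Sd^0.62·e^(0.033·RH+0.04·T) = 152.4 μm/a
  sum: 17.14 + 152.4 → r_corr = 169.6 μm/a
170 μm/a falls in (80, 200] for carbon steel → category C5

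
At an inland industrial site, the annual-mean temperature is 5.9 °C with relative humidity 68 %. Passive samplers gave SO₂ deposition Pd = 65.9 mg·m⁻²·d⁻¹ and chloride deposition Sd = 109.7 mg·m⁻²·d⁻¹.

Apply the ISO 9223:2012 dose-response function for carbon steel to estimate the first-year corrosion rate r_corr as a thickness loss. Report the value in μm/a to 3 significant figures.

r_corr = 55.3 μm/a

carbon steel: f(T) = +0.150·(T−10) [T≤10 °C] = -0.6150
  SO₂ term: 1.77·65.9^0.52·exp(0.02·68-0.6150) = 32.91
  Sd branch = 0.102·Sd^0.62·e^(0.033·RH+0.04·T) = 22.42 μm/a
  r_corr = 32.91 + 22.42 = 55.33 μm/a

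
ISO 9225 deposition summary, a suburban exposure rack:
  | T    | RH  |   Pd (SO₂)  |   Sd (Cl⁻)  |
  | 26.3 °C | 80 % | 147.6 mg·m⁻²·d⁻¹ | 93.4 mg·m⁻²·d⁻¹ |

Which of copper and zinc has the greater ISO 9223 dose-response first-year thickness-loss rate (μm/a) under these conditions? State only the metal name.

copper: f(T) = -0.080·(T−10) [T>10 °C] = -1.3040
  Pd branch = 0.0053·Pd^0.26·e^(0.059·RH+f) = 0.5913 μm/a
  Cl⁻ term: 0.01025·93.4^0.27·exp(0.036·80+0.049·26.3) = 2.255
  sum: 0.5913 + 2.255 → r_corr = 2.846 μm/a
zinc: temperature factor f = -0.071·(16.3) = -1.1573
  SO₂ term: 0.0129·147.6^0.44·exp(0.046·80-1.1573) = 1.447
  Cl⁻ term: 0.0175·93.4^0.57·exp(0.008·80+0.085·26.3) = 4.12
  sum: 1.447 + 4.12 → r_corr = 5.568 μm/a
Ordering by μm/a: zinc (5.57) > copper (2.85)

zinc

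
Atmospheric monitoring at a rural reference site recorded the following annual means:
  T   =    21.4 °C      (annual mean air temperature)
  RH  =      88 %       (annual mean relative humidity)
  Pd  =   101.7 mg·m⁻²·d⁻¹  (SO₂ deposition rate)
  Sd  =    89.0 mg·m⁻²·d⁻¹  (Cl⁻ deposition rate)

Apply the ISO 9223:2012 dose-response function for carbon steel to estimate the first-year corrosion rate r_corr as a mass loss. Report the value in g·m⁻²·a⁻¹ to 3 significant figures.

r_corr = 1.04e+03 g·m⁻²·a⁻¹

carbon steel: f(T) = -0.054·(T−10) [T>10 °C] = -0.6156
  sulphur-dioxide contribution → 61.49 μm/a
  chloride contribution → 70.82 μm/a
  ⇒ r_corr(carbon steel) = 132.3 μm/a
Convert to mass loss: 132.3 μm/a × 7.85 g/cm³ = 1039 g·m⁻²·a⁻¹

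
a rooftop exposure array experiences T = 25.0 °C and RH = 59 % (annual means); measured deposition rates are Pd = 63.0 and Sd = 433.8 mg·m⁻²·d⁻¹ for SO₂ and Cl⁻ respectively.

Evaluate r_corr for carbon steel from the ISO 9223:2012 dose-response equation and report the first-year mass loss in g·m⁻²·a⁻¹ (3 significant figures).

carbon steel: f(T) = -0.054·(T−10) [T>10 °C] = -0.8100
  sulphur-dioxide contribution → 22.1 μm/a
  chloride contribution → 83.87 μm/a
  total first-year rate 106 μm/a
Convert to mass loss: 106 μm/a × 7.85 g/cm³ = 831.8 g·m⁻²·a⁻¹

r_corr = 832 g·m⁻²·a⁻¹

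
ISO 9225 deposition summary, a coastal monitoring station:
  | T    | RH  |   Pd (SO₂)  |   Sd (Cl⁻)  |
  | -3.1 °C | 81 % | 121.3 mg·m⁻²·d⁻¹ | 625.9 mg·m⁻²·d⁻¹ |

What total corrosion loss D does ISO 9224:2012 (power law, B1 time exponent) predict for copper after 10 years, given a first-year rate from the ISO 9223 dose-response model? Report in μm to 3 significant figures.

D(10) = 6.26 μm

copper: temperature factor f = +0.126·(-13.1) = -1.6506
  sulphur-dioxide contribution → 0.4214 μm/a
  chloride contribution → 0.9252 μm/a
  total first-year rate 1.347 μm/a
ISO 9224: D(t) = r_corr · t^b with b = 0.667 (copper, B1)
  D(10) = 1.347 × 10^0.667 = 1.347 × 4.645 = 6.255 μm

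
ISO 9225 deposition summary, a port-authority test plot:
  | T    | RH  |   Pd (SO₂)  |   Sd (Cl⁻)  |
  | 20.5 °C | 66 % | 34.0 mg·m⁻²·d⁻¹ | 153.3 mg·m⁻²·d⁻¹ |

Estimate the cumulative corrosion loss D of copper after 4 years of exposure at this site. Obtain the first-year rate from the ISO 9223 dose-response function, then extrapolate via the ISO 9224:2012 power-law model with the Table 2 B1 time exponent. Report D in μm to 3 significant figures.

copper: f(T) = -0.080·(T−10) [T>10 °C] = -0.8400
  sulphur-dioxide contribution → 0.2811 μm/a
  chloride contribution → 1.172 μm/a
  total first-year rate 1.453 μm/a
ISO 9224: D(t) = r_corr · t^b with b = 0.667 (copper, B1)
  D(4) = 1.453 × 4^0.667 = 1.453 × 2.521 = 3.663 μm

D(4) = 3.66 μm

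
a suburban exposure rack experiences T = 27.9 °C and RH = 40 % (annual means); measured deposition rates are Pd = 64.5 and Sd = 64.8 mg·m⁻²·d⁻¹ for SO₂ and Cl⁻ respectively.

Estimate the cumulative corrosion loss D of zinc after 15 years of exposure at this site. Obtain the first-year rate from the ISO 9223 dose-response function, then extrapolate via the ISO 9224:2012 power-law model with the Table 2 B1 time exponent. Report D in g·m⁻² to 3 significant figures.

D(15) = 189 g·m⁻²

zinc: f(T) = -0.071·(T−10) [T>10 °C] = -1.2709
  SO₂ term: 0.0129·64.5^0.44·exp(0.046·40-1.2709) = 0.1425
  Sd branch = 0.0175·Sd^0.57·e^(0.008·RH+0.085·T) = 2.783 μm/a
  r_corr = 0.1425 + 2.783 = 2.926 μm/a
Long-term exponent b (ISO 9224 Table 2, B1) = 0.813
  D(15) = 2.926 × 15^0.813 = 2.926 × 9.04 = 26.45 μm
  Mass loss = 26.45 μm × 7.14 g/cm³ = 188.8 g·m⁻²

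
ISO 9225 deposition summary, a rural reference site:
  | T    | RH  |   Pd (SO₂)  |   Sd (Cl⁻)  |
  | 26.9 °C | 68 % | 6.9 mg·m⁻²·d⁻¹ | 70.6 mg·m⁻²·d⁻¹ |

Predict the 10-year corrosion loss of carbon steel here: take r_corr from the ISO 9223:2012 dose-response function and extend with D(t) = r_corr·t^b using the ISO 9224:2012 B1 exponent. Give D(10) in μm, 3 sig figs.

D(10) = 157 μm

carbon steel: temperature factor f = -0.054·(16.9) = -0.9126
  SO₂ term: 1.77·6.9^0.52·exp(0.02·68-0.9126) = 7.559
  Cl⁻ term: 0.102·70.6^0.62·exp(0.033·68+0.04·26.9) = 39.51
  r_corr = 7.559 + 39.51 = 47.07 μm/a
ISO 9224: D(t) = r_corr · t^b with b = 0.523 (carbon steel, B1)
  D(10) = 47.07 × 10^0.523 = 47.07 × 3.334 = 156.9 μm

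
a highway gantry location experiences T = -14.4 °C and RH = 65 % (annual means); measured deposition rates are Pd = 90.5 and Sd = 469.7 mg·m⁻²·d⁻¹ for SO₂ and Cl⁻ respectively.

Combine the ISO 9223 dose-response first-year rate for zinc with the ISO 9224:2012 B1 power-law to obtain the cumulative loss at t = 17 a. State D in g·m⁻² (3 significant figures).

zinc: T≤10 °C ⇒ hinge +0.038·(-14.4−10) = -0.9272
  SO₂ term: 0.0129·90.5^0.44·exp(0.046·65-0.9272) = 0.7368
  Sd branch = 0.0175·Sd^0.57·e^(0.008·RH+0.085·T) = 0.2886 μm/a
  r_corr = 0.7368 + 0.2886 = 1.025 μm/a
Power-law: D(17) = r_corr · 17^0.813
  D(17) = 1.025 × 17^0.813 = 1.025 × 10.01 = 10.26 μm
  Mass loss = 10.26 μm × 7.14 g/cm³ = 73.27 g·m⁻²

D(17) = 73.3 g·m⁻²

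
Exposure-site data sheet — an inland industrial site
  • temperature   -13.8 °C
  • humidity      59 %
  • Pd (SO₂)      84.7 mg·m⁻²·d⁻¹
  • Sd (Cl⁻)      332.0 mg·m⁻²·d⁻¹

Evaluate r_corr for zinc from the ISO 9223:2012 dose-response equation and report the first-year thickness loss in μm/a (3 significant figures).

r_corr = 0.793 μm/a

zinc: temperature factor f = +0.038·(-23.8) = -0.9044
  Pd branch = 0.0129·Pd^0.44·e^(0.046·RH+f) = 0.5556 μm/a
  Cl⁻ term: 0.0175·332.0^0.57·exp(0.008·59+0.085·-13.8) = 0.2375
  r_corr = 0.5556 + 0.2375 = 0.7931 μm/a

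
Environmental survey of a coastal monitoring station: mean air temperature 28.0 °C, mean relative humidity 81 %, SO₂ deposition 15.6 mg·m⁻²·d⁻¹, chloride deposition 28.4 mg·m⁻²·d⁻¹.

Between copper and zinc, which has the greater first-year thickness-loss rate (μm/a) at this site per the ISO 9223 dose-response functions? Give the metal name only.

copper: T>10 °C ⇒ hinge -0.080·(28.0−10) = -1.4400
  SO₂ term: 0.0053·15.6^0.26·exp(0.059·81-1.4400) = 0.3052
  Cl⁻ term: 0.01025·28.4^0.27·exp(0.036·81+0.049·28.0) = 1.842
  sum: 0.3052 + 1.842 → r_corr = 2.148 μm/a
zinc: T>10 °C ⇒ hinge -0.071·(28.0−10) = -1.2780
  SO₂ term: 0.0129·15.6^0.44·exp(0.046·81-1.2780) = 0.4997
  Sd branch = 0.0175·Sd^0.57·e^(0.008·RH+0.085·T) = 2.435 μm/a
  r_corr = 0.4997 + 2.435 = 2.935 μm/a
Ordering by μm/a: zinc (2.93) > copper (2.15)

zinc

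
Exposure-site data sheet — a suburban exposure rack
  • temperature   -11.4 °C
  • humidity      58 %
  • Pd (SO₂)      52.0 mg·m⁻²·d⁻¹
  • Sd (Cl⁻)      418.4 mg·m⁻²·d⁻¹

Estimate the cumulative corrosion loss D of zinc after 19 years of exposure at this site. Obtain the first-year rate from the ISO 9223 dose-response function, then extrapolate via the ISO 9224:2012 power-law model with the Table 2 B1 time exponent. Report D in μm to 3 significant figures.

zinc: T≤10 °C ⇒ hinge +0.038·(-11.4−10) = -0.8132
  SO₂ term: 0.0129·52.0^0.44·exp(0.046·58-0.8132) = 0.469
  Cl⁻ term: 0.0175·418.4^0.57·exp(0.008·58+0.085·-11.4) = 0.3296
  sum: 0.469 + 0.3296 → r_corr = 0.7986 μm/a
ISO 9224: D(t) = r_corr · t^b with b = 0.813 (zinc, B1)
  D(19) = 0.7986 × 19^0.813 = 0.7986 × 10.96 = 8.749 μm

D(19) = 8.75 μm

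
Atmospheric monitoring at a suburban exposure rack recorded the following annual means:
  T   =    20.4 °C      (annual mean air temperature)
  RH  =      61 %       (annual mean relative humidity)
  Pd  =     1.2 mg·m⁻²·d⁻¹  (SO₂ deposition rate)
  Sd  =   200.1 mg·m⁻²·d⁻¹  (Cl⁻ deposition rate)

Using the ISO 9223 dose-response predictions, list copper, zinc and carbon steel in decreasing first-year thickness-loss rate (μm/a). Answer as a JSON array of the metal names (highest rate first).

copper: f(T) = -0.080·(T−10) [T>10 °C] = -0.8320
  sulphur-dioxide contribution → 0.08842 μm/a
  chloride contribution → 1.047 μm/a
  ⇒ r_corr(copper) = 1.135 μm/a
zinc: f(T) = -0.071·(T−10) [T>10 °C] = -0.7384
  sulphur-dioxide contribution → 0.1105 μm/a
  chloride contribution → 3.309 μm/a
  total first-year rate 3.42 μm/a
carbon steel: f(T) = -0.054·(T−10) [T>10 °C] = -0.5616
  sulphur-dioxide contribution → 3.759 μm/a
  chloride contribution → 46.13 μm/a
  ⇒ r_corr(carbon steel) = 49.89 μm/a
Ordering by μm/a: carbon steel (49.9) > zinc (3.42) > copper (1.14)

["carbon steel", "zinc", "copper"]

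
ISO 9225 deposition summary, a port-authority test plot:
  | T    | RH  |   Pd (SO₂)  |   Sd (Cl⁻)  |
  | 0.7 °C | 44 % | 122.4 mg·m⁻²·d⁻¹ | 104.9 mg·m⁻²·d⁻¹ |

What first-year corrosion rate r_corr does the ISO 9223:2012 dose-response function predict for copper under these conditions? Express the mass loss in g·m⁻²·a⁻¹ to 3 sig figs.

r_corr = 2.32 g·m⁻²·a⁻¹

copper: T≤10 °C ⇒ hinge +0.126·(0.7−10) = -1.1718
  Pd branch = 0.0053·Pd^0.26·e^(0.059·RH+f) = 0.07685 μm/a
  Sd branch = 0.01025·Sd^0.27·e^(0.036·RH+0.049·T) = 0.1816 μm/a
  r_corr = 0.07685 + 0.1816 = 0.2585 μm/a
Convert to mass loss: 0.2585 μm/a × 8.96 g/cm³ = 2.316 g·m⁻²·a⁻¹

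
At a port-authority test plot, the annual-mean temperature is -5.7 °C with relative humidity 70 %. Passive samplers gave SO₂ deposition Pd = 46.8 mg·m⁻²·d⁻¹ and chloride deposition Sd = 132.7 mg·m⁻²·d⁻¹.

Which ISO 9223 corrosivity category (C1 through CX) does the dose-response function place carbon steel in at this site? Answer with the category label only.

C2

carbon steel: temperature factor f = +0.150·(-15.7) = -2.3550
  SO₂ term: 1.77·46.8^0.52·exp(0.02·70-2.3550) = 5.032
  Sd branch = 0.102·Sd^0.62·e^(0.033·RH+0.04·T) = 16.94 μm/a
  r_corr = 5.032 + 16.94 = 21.97 μm/a
ISO 9223 Table 2 (carbon steel): 1.3 < 22 ≤ 25 μm/a ⇒ C2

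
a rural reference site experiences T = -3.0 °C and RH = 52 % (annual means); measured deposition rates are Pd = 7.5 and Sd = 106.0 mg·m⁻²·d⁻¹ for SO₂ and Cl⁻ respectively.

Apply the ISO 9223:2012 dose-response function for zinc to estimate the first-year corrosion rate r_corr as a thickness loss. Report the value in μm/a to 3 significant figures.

r_corr = 0.502 μm/a

zinc: temperature factor f = +0.038·(-13.0) = -0.4940
  sulphur-dioxide contribution → 0.2089 μm/a
  chloride contribution → 0.2933 μm/a
  total first-year rate 0.5022 μm/a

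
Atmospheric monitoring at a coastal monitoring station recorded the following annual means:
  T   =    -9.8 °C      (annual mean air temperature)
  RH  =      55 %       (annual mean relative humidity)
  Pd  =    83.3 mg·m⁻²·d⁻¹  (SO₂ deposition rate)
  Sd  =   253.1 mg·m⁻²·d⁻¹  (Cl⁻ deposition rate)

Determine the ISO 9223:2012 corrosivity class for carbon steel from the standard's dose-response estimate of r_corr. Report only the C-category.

carbon steel: f(T) = +0.150·(T−10) [T≤10 °C] = -2.9700
  sulphur-dioxide contribution → 2.72 μm/a
  chloride contribution → 13.08 μm/a
  total first-year rate 15.8 μm/a
15.8 μm/a falls in (1.3, 25] for carbon steel → category C2

C2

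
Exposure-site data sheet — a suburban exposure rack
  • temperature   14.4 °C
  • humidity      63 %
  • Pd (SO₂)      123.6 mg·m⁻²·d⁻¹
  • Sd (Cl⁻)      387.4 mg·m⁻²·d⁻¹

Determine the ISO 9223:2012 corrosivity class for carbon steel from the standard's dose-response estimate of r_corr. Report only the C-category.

carbon steel: temperature factor f = -0.054·(4.4) = -0.2376
  sulphur-dioxide contribution → 60.23 μm/a
  chloride contribution → 58.39 μm/a
  total first-year rate 118.6 μm/a
ISO 9223 Table 2 (carbon steel): 80 < 119 ≤ 200 μm/a ⇒ C5

C5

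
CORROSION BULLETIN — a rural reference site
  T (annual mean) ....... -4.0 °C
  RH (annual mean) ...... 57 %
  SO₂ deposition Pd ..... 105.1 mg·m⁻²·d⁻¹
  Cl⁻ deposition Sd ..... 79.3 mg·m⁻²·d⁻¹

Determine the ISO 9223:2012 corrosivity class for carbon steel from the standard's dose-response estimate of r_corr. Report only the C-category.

C2

carbon steel: T≤10 °C ⇒ hinge +0.150·(-4.0−10) = -2.1000
  sulphur-dioxide contribution → 7.626 μm/a
  chloride contribution → 8.582 μm/a
  ⇒ r_corr(carbon steel) = 16.21 μm/a
16.2 μm/a falls in (1.3, 25] for carbon steel → category C2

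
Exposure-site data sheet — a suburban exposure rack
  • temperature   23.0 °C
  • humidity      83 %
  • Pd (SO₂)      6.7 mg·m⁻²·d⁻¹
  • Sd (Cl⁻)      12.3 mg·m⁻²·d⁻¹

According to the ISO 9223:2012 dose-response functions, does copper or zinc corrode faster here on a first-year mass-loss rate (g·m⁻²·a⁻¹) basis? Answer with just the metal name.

copper: f(T) = -0.080·(T−10) [T>10 °C] = -1.0400
  SO₂ term: 0.0053·6.7^0.26·exp(0.059·83-1.0400) = 0.4113
  Cl⁻ term: 0.01025·12.3^0.27·exp(0.036·83+0.049·23.0) = 1.236
  r_corr = 0.4113 + 1.236 = 1.648 μm/a
  mass loss = 1.648 μm/a × 8.96 g/cm³ = 14.76 g·m⁻²·a⁻¹
zinc: f(T) = -0.071·(T−10) [T>10 °C] = -0.9230
  Pd branch = 0.0129·Pd^0.44·e^(0.046·RH+f) = 0.5387 μm/a
  Sd branch = 0.0175·Sd^0.57·e^(0.008·RH+0.085·T) = 1.004 μm/a
  sum: 0.5387 + 1.004 → r_corr = 1.543 μm/a
  mass loss = 1.543 μm/a × 7.14 g/cm³ = 11.01 g·m⁻²·a⁻¹
Ordering by g·m⁻²·a⁻¹: copper (14.8) > zinc (11)

copper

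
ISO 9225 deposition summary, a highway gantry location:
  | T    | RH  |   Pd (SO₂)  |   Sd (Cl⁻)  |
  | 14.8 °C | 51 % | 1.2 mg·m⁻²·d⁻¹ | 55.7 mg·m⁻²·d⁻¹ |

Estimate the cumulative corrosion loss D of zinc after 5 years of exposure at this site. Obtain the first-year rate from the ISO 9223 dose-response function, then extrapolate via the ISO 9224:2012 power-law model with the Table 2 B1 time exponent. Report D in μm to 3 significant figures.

D(5) = 3.77 μm

zinc: T>10 °C ⇒ hinge -0.071·(14.8−10) = -0.3408
  sulphur-dioxide contribution → 0.1038 μm/a
  chloride contribution → 0.9156 μm/a
  total first-year rate 1.019 μm/a
Long-term exponent b (ISO 9224 Table 2, B1) = 0.813
  D(5) = 1.019 × 5^0.813 = 1.019 × 3.701 = 3.772 μm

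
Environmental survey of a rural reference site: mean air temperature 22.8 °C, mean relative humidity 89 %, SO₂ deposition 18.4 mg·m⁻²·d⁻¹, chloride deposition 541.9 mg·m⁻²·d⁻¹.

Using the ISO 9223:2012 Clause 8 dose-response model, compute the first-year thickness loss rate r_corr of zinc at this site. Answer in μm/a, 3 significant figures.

zinc: T>10 °C ⇒ hinge -0.071·(22.8−10) = -0.9088
  sulphur-dioxide contribution → 1.123 μm/a
  chloride contribution → 8.959 μm/a
  total first-year rate 10.08 μm/a

r_corr = 10.1 μm/a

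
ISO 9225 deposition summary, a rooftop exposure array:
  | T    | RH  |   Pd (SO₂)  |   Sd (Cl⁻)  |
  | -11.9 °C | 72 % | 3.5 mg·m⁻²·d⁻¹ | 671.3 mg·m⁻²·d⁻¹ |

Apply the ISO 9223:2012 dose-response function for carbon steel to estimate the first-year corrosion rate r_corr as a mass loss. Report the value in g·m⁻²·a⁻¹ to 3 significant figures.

carbon steel: temperature factor f = +0.150·(-21.9) = -3.2850
  Pd branch = 1.77·Pd^0.52·e^(0.02·RH+f) = 0.5366 μm/a
  Sd branch = 0.102·Sd^0.62·e^(0.033·RH+0.04·T) = 38.59 μm/a
  sum: 0.5366 + 38.59 → r_corr = 39.12 μm/a
Convert to mass loss: 39.12 μm/a × 7.85 g/cm³ = 307.1 g·m⁻²·a⁻¹

r_corr = 307 g·m⁻²·a⁻¹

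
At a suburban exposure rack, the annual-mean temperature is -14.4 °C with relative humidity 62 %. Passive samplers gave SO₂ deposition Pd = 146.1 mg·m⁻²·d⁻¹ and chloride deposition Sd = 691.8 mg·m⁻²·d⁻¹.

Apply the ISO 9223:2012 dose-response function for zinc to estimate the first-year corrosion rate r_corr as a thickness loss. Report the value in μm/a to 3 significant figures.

r_corr = 1.14 μm/a

zinc: temperature factor f = +0.038·(-24.4) = -0.9272
  SO₂ term: 0.0129·146.1^0.44·exp(0.046·62-0.9272) = 0.7924
  Sd branch = 0.0175·Sd^0.57·e^(0.008·RH+0.085·T) = 0.3513 μm/a
  sum: 0.7924 + 0.3513 → r_corr = 1.144 μm/a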